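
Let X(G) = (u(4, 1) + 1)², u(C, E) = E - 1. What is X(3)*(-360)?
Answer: -360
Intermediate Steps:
u(C, E) = -1 + E
X(G) = 1 (X(G) = ((-1 + 1) + 1)² = (0 + 1)² = 1² = 1)
X(3)*(-360) = 1*(-360) = -360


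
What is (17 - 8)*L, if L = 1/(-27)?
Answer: -⅓ ≈ -0.33333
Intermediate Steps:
L = -1/27 ≈ -0.037037
(17 - 8)*L = (17 - 8)*(-1/27) = 9*(-1/27) = -⅓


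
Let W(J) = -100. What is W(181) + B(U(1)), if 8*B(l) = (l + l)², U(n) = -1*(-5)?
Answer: -175/2 ≈ -87.500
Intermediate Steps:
U(n) = 5
B(l) = l²/2 (B(l) = (l + l)²/8 = (2*l)²/8 = (4*l²)/8 = l²/2)
W(181) + B(U(1)) = -100 + (½)*5² = -100 + (½)*25 = -100 + 25/2 = -175/2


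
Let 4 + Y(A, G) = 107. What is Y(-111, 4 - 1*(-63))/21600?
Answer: 103/21600 ≈ 0.0047685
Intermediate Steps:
Y(A, G) = 103 (Y(A, G) = -4 + 107 = 103)
Y(-111, 4 - 1*(-63))/21600 = 103/21600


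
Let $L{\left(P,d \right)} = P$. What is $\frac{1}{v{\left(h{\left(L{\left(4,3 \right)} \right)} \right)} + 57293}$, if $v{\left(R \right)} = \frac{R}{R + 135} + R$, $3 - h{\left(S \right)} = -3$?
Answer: $\frac{47}{2693055} \approx 1.7452 \cdot 10^{-5}$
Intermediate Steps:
$h{\left(S \right)} = 6$ ($h{\left(S \right)} = 3 - -3 = 3 + 3 = 6$)
$v{\left(R \right)} = R + \frac{R}{135 + R}$ ($v{\left(R \right)} = \frac{R}{135 + R} + R = R + \frac{R}{135 + R}$)
$\frac{1}{v{\left(h{\left(L{\left(4,3 \right)} \right)} \right)} + 57293} = \frac{1}{\frac{6 \left(136 + 6\right)}{135 + 6} + 57293} = \frac{1}{6 \cdot \frac{1}{141} \cdot 142 + 57293} = \frac{1}{\frac{284}{47} + 57293} = \frac{1}{\frac{2693055}{47}} = \frac{47}{2693055}$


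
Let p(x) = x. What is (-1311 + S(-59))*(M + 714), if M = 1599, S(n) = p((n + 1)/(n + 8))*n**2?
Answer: 104113527/17 ≈ 6.1243e+6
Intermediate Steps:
S(n) = n**2*(1 + n)/(8 + n) (S(n) = ((n + 1)/(n + 8))*n**2 = ((1 + n)/(8 + n))*n**2 = n**2*(1 + n)/(8 + n))
(-1311 + S(-59))*(M + 714) = (-1311 + (-59)**2*(1 - 59)/(8 - 59))*(1599 + 714) = (-1311 + 3481*(-58)/(-51))*2313 = (-1311 + 3481*(-1/51)*(-58))*2313 = (-1311 + 201898/51)*2313 = (135037/51)*2313 = 104113527/17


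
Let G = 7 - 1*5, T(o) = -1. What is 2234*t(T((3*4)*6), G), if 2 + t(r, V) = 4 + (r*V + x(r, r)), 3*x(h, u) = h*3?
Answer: -2234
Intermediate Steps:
x(h, u) = h (x(h, u) = (h*3)/3 = (3*h)/3 = h)
G = 2 (G = 7 - 5 = 2)
t(r, V) = 2 + r + V*r (t(r, V) = -2 + (4 + (r*V + r)) = -2 + (4 + (V*r + r)) = -2 + (4 + (r + V*r)) = -2 + (4 + r + V*r) = 2 + r + V*r)
2234*t(T((3*4)*6), G) = 2234*(2 - 1 + 2*(-1)) = 2234*(2 - 1 - 2) = 2234*(-1) = -2234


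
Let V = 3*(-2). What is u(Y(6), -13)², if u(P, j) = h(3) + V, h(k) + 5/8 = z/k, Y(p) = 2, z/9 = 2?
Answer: 25/64 ≈ 0.39063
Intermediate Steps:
V = -6
z = 18 (z = 9*2 = 18)
h(k) = -5/8 + 18/k
u(P, j) = -5/8 (u(P, j) = (-5/8 + 18/3) - 6 = (-5/8 + 18*(⅓)) - 6 = (-5/8 + 6) - 6 = 43/8 - 6 = -5/8)
u(Y(6), -13)² = (-5/8)² = 25/64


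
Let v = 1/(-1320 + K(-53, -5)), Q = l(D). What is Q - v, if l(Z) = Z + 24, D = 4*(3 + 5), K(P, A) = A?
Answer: 74201/1325 ≈ 56.001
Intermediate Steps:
D = 32 (D = 4*8 = 32)
l(Z) = 24 + Z
Q = 56 (Q = 24 + 32 = 56)
v = -1/1325 (v = 1/(-1320 - 5) = 1/(-1325) = -1/1325 ≈ -0.00075472)
Q - v = 56 - 1*(-1/1325) = 56 + 1/1325 = 74201/1325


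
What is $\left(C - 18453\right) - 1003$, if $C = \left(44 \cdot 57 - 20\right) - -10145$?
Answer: $-6823$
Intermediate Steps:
$C = 12633$ ($C = \left(2508 - 20\right) + 10145 = 2488 + 10145 = 12633$)
$\left(C - 18453\right) - 1003 = \left(12633 - 18453\right) - 1003 = -5820 - 1003 = -6823$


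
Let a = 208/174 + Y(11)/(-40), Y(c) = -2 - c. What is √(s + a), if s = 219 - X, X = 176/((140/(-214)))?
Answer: √72625765170/12180 ≈ 22.126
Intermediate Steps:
X = -9416/35 (X = 176/((140*(-1/214))) = 176/(-70/107) = 176*(-107/70) = -9416/35 ≈ -269.03)
s = 17081/35 (s = 219 - 1*(-9416/35) = 219 + 9416/35 = 17081/35 ≈ 488.03)
a = 5291/3480 (a = 208/174 + (-2 - 1*11)/(-40) = 208*(1/174) + (-2 - 11)*(-1/40) = 104/87 - 13*(-1/40) = 104/87 + 13/40 = 5291/3480 ≈ 1.5204)
√(s + a) = √(17081/35 + 5291/3480) = √(11925413/24360) = √72625765170/12180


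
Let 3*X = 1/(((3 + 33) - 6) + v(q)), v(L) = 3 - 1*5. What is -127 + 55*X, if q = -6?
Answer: -10613/84 ≈ -126.35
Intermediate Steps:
v(L) = -2 (v(L) = 3 - 5 = -2)
X = 1/84 (X = 1/(3*(((3 + 33) - 6) - 2)) = 1/(3*((36 - 6) - 2)) = 1/(3*(30 - 2)) = (⅓)/28 = (⅓)*(1/28) = 1/84 ≈ 0.011905)
-127 + 55*X = -127 + 55*(1/84) = -127 + 55/84 = -10613/84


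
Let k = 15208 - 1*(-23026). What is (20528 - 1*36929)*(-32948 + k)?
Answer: -86695686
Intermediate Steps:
k = 38234 (k = 15208 + 23026 = 38234)
(20528 - 1*36929)*(-32948 + k) = (20528 - 1*36929)*(-32948 + 38234) = (20528 - 36929)*5286 = -16401*5286 = -86695686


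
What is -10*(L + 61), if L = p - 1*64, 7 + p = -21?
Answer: 310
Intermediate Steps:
p = -28 (p = -7 - 21 = -28)
L = -92 (L = -28 - 1*64 = -28 - 64 = -92)
-10*(L + 61) = -10*(-92 + 61) = -10*(-31) = 310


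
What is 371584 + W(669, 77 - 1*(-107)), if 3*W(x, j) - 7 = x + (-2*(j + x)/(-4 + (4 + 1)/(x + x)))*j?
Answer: 6384197068/16041 ≈ 3.9799e+5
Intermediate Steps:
W(x, j) = 7/3 + x/3 - 2*j*(j + x)/(3*(-4 + 5/(2*x))) (W(x, j) = 7/3 + (x + (-2*(j + x)/(-4 + (4 + 1)/(x + x)))*j)/3 = 7/3 + (x + (-2*(j + x)/(-4 + 5/((2*x))))*j)/3 = 7/3 + (x + (-2*(j + x)/(-4 + 5*(1/(2*x))))*j)/3 = 7/3 + (x + (-2*(j + x)/(-4 + 5/(2*x)))*j)/3 = 7/3 + (x - 2*j*(j + x)/(-4 + 5/(2*x)))/3 = 7/3 + (x/3 - 2*j*(j + x)/(3*(-4 + 5/(2*x)))) = 7/3 + x/3 - 2*j*(j + x)/(3*(-4 + 5/(2*x))))
371584 + W(669, 77 - 1*(-107)) = 371584 + (-35 + 8*669² + 51*669 + 4*(77 - 1*(-107))*669² + 4*669*(77 - 1*(-107))²)/(3*(-5 + 8*669)) = 371584 + (-35 + 8*447561 + 34119 + 4*(77 + 107)*447561 + 4*669*(77 + 107)²)/(3*(-5 + 5352)) = 371584 + (⅓)*(-35 + 3580488 + 34119 + 4*184*447561 + 4*669*184²)/5347 = 371584 + (⅓)*(1/5347)*(-35 + 3580488 + 34119 + 329404896 + 4*669*33856) = 371584 + (⅓)*(1/5347)*(-35 + 3580488 + 34119 + 329404896 + 90598656) = 371584 + (⅓)*(1/5347)*423618124 = 371584 + 423618124/16041 = 6384197068/16041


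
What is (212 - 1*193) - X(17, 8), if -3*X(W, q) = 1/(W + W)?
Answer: 1939/102 ≈ 19.010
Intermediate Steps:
X(W, q) = -1/(6*W) (X(W, q) = -1/(3*(W + W)) = -1/(2*W)/3 = -1/(6*W))
(212 - 1*193) - X(17, 8) = (212 - 1*193) - (-1)/(6*17) = (212 - 193) - (-1)/(6*17) = 19 - 1*(-1/102) = 19 + 1/102 = 1939/102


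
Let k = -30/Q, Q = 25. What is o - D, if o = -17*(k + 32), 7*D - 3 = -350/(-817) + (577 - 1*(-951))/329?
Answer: -4936750043/9407755 ≈ -524.75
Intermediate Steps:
D = 2169905/1881551 (D = 3/7 + (-350/(-817) + (577 - 1*(-951))/329)/7 = 3/7 + (-350*(-1/817) + (577 + 951)*(1/329))/7 = 3/7 + (350/817 + 1528*(1/329))/7 = 3/7 + (350/817 + 1528/329)/7 = 3/7 + (1/7)*(1363526/268793) = 3/7 + 1363526/1881551 = 2169905/1881551 ≈ 1.1533)
k = -6/5 (k = -30/25 = -30*1/25 = -6/5 ≈ -1.2000)
o = -2618/5 (o = -17*(-6/5 + 32) = -17*154/5 = -2618/5 ≈ -523.60)
o - D = -2618/5 - 1*2169905/1881551 = -2618/5 - 2169905/1881551 = -4936750043/9407755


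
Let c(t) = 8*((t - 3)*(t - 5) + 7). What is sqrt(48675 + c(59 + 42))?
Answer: sqrt(123995) ≈ 352.13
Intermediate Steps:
c(t) = 56 + 8*(-5 + t)*(-3 + t) (c(t) = 8*((-3 + t)*(-5 + t) + 7) = 8*((-5 + t)*(-3 + t) + 7) = 8*(7 + (-5 + t)*(-3 + t)) = 56 + 8*(-5 + t)*(-3 + t))
sqrt(48675 + c(59 + 42)) = sqrt(48675 + (176 - 64*(59 + 42) + 8*(59 + 42)**2)) = sqrt(48675 + (176 - 64*101 + 8*101**2)) = sqrt(48675 + (176 - 6464 + 8*10201)) = sqrt(48675 + (176 - 6464 + 81608)) = sqrt(48675 + 75320) = sqrt(123995)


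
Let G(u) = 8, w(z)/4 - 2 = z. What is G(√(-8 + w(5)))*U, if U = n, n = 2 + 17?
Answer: 152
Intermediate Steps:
w(z) = 8 + 4*z
n = 19
U = 19
G(√(-8 + w(5)))*U = 8*19 = 152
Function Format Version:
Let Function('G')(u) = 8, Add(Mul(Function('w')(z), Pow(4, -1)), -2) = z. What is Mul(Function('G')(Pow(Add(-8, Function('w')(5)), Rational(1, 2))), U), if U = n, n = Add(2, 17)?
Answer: 152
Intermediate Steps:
Function('w')(z) = Add(8, Mul(4, z))
n = 19
U = 19
Mul(Function('G')(Pow(Add(-8, Function('w')(5)), Rational(1, 2))), U) = Mul(8, 19) = 152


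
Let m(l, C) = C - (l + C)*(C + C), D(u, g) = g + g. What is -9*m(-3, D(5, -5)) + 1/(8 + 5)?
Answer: 31591/13 ≈ 2430.1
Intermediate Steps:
D(u, g) = 2*g
m(l, C) = C - 2*C*(C + l) (m(l, C) = C - (C + l)*2*C = C - 2*C*(C + l))
-9*m(-3, D(5, -5)) + 1/(8 + 5) = -9*2*(-5)*(1 - 4*(-5) - 2*(-3)) + 1/(8 + 5) = -(-90)*(1 - 2*(-10) + 6) + 1/13 = -(-90)*(1 + 20 + 6) + 1/13 = -(-90)*27 + 1/13 = -9*(-270) + 1/13 = 2430 + 1/13 = 31591/13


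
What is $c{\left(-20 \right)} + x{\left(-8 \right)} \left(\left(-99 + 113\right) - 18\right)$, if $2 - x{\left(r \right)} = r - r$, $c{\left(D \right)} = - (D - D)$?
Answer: $-8$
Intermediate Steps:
$c{\left(D \right)} = 0$ ($c{\left(D \right)} = \left(-1\right) 0 = 0$)
$x{\left(r \right)} = 2$ ($x{\left(r \right)} = 2 - \left(r - r\right) = 2 - 0 = 2 + 0 = 2$)
$c{\left(-20 \right)} + x{\left(-8 \right)} \left(\left(-99 + 113\right) - 18\right) = 0 + 2 \left(\left(-99 + 113\right) - 18\right) = 0 + 2 \left(14 - 18\right) = 0 + 2 \left(-4\right) = 0 - 8 = -8$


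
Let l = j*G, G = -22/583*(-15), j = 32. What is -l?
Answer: -960/53 ≈ -18.113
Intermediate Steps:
G = 30/53 (G = -22*1/583*(-15) = -2/53*(-15) = 30/53 ≈ 0.56604)
l = 960/53 (l = 32*(30/53) = 960/53 ≈ 18.113)
-l = -1*960/53 = -960/53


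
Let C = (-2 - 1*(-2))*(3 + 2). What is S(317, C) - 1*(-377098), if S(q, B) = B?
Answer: 377098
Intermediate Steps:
C = 0 (C = (-2 + 2)*5 = 0*5 = 0)
S(317, C) - 1*(-377098) = 0 - 1*(-377098) = 0 + 377098 = 377098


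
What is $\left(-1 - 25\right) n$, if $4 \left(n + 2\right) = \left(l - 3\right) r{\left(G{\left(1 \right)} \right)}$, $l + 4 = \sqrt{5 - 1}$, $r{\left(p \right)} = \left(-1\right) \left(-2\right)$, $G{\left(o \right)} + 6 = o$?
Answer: $117$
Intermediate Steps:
$G{\left(o \right)} = -6 + o$
$r{\left(p \right)} = 2$
$l = -2$ ($l = -4 + \sqrt{5 - 1} = -4 + \sqrt{4} = -4 + 2 = -2$)
$n = - \frac{9}{2}$ ($n = -2 + \frac{\left(-2 - 3\right) 2}{4} = -2 + \frac{\left(-5\right) 2}{4} = -2 + \frac{1}{4} \left(-10\right) = -2 - \frac{5}{2} = - \frac{9}{2} \approx -4.5$)
$\left(-1 - 25\right) n = \left(-1 - 25\right) \left(- \frac{9}{2}\right) = \left(-26\right) \left(- \frac{9}{2}\right) = 117$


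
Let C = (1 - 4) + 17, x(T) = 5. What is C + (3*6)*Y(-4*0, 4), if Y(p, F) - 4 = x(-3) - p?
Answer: 176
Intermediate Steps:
C = 14 (C = -3 + 17 = 14)
Y(p, F) = 9 - p (Y(p, F) = 4 + (5 - p) = 9 - p)
C + (3*6)*Y(-4*0, 4) = 14 + (3*6)*(9 - (-4)*0) = 14 + 18*(9 - 1*0) = 14 + 18*(9 + 0) = 14 + 18*9 = 14 + 162 = 176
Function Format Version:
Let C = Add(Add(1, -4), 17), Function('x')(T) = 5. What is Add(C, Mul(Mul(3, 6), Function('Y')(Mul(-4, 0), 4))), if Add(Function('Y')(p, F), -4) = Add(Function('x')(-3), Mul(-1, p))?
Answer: 176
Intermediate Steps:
C = 14 (C = Add(-3, 17) = 14)
Function('Y')(p, F) = Add(9, Mul(-1, p)) (Function('Y')(p, F) = Add(4, Add(5, Mul(-1, p))) = Add(9, Mul(-1, p)))
Add(C, Mul(Mul(3, 6), Function('Y')(Mul(-4, 0), 4))) = Add(14, Mul(Mul(3, 6), Add(9, Mul(-1, Mul(-4, 0))))) = Add(14, Mul(18, Add(9, Mul(-1, 0)))) = Add(14, Mul(18, Add(9, 0))) = Add(14, Mul(18, 9)) = Add(14, 162) = 176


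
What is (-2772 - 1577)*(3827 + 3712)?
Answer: -32787111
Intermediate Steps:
(-2772 - 1577)*(3827 + 3712) = -4349*7539 = -32787111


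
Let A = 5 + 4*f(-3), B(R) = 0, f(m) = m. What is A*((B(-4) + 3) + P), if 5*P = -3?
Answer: -84/5 ≈ -16.800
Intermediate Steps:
P = -⅗ (P = (⅕)*(-3) = -⅗ ≈ -0.60000)
A = -7 (A = 5 + 4*(-3) = 5 - 12 = -7)
A*((B(-4) + 3) + P) = -7*((0 + 3) - ⅗) = -7*(3 - ⅗) = -7*12/5 = -84/5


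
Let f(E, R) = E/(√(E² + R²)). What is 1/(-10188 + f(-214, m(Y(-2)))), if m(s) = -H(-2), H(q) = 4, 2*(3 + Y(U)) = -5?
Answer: -116683164/1188768063383 + 107*√11453/1188768063383 ≈ -9.8145e-5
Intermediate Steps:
Y(U) = -11/2 (Y(U) = -3 + (½)*(-5) = -3 - 5/2 = -11/2)
m(s) = -4 (m(s) = -1*4 = -4)
f(E, R) = E/√(E² + R²)
1/(-10188 + f(-214, m(Y(-2)))) = 1/(-10188 - 214/√((-214)² + (-4)²)) = 1/(-10188 - 214/√(45796 + 16)) = 1/(-10188 - 107*√11453/11453)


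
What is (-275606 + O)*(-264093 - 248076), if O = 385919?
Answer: -56498898897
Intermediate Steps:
(-275606 + O)*(-264093 - 248076) = (-275606 + 385919)*(-264093 - 248076) = 110313*(-512169) = -56498898897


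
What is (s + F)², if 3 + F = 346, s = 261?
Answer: 364816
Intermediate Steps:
F = 343 (F = -3 + 346 = 343)
(s + F)² = (261 + 343)² = 604² = 364816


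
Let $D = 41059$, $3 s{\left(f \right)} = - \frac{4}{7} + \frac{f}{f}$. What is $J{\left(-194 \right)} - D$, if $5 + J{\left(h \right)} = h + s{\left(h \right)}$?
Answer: $- \frac{288805}{7} \approx -41258.0$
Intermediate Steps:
$s{\left(f \right)} = \frac{1}{7}$ ($s{\left(f \right)} = \frac{- \frac{4}{7} + \frac{f}{f}}{3} = \frac{\left(-4\right) \frac{1}{7} + 1}{3} = \frac{- \frac{4}{7} + 1}{3} = \frac{1}{3} \cdot \frac{3}{7} = \frac{1}{7}$)
$J{\left(h \right)} = - \frac{34}{7} + h$ ($J{\left(h \right)} = -5 + \left(h + \frac{1}{7}\right) = -5 + \left(\frac{1}{7} + h\right) = - \frac{34}{7} + h$)
$J{\left(-194 \right)} - D = \left(- \frac{34}{7} - 194\right) - 41059 = - \frac{1392}{7} - 41059 = - \frac{288805}{7}$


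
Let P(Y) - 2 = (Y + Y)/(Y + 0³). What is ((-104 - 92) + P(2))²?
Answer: 36864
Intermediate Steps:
P(Y) = 4 (P(Y) = 2 + (Y + Y)/(Y + 0³) = 2 + (2*Y)/(Y + 0) = 2 + (2*Y)/Y = 2 + 2 = 4)
((-104 - 92) + P(2))² = ((-104 - 92) + 4)² = (-196 + 4)² = (-192)² = 36864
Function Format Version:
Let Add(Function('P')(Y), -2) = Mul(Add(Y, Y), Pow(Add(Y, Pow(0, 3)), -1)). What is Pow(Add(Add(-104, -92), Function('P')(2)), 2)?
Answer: 36864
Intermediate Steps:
Function('P')(Y) = 4 (Function('P')(Y) = Add(2, Mul(Add(Y, Y), Pow(Add(Y, Pow(0, 3)), -1))) = Add(2, Mul(Mul(2, Y), Pow(Add(Y, 0), -1))) = Add(2, Mul(Mul(2, Y), Pow(Y, -1))) = Add(2, 2) = 4)
Pow(Add(Add(-104, -92), Function('P')(2)), 2) = Pow(Add(Add(-104, -92), 4), 2) = Pow(Add(-196, 4), 2) = Pow(-192, 2) = 36864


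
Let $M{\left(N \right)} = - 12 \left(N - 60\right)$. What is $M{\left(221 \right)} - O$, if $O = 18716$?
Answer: $-20648$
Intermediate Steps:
$M{\left(N \right)} = 720 - 12 N$ ($M{\left(N \right)} = - 12 \left(-60 + N\right) = 720 - 12 N$)
$M{\left(221 \right)} - O = \left(720 - 2652\right) - 18716 = -1932 - 18716 = -20648$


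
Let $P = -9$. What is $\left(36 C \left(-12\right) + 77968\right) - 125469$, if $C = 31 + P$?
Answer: $-57005$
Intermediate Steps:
$C = 22$ ($C = 31 - 9 = 22$)
$\left(36 C \left(-12\right) + 77968\right) - 125469 = \left(36 \cdot 22 \left(-12\right) + 77968\right) - 125469 = \left(792 \left(-12\right) + 77968\right) - 125469 = \left(-9504 + 77968\right) - 125469 = 68464 - 125469 = -57005$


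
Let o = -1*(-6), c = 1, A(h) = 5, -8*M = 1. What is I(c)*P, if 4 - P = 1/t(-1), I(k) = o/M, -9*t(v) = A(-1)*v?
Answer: -528/5 ≈ -105.60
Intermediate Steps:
M = -⅛ (M = -⅛*1 = -⅛ ≈ -0.12500)
o = 6
t(v) = -5*v/9
I(k) = -48 (I(k) = 6/(-⅛) = 6*(-8) = -48)
P = 11/5 (P = 4 - 1/((-5/9*(-1))) = 4 - 1/5/9 = 4 - 1*9/5 = 4 - 9/5 = 11/5 ≈ 2.2000)
I(c)*P = -48*11/5 = -528/5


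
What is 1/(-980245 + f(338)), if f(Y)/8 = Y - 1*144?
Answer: -1/978693 ≈ -1.0218e-6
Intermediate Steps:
f(Y) = -1152 + 8*Y (f(Y) = 8*(Y - 1*144) = 8*(Y - 144) = 8*(-144 + Y) = -1152 + 8*Y)
1/(-980245 + f(338)) = 1/(-980245 + (-1152 + 8*338)) = 1/(-980245 + (-1152 + 2704)) = 1/(-980245 + 1552) = 1/(-978693) = -1/978693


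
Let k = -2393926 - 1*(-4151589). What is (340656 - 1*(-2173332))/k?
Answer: 2513988/1757663 ≈ 1.4303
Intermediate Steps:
k = 1757663 (k = -2393926 + 4151589 = 1757663)
(340656 - 1*(-2173332))/k = (340656 - 1*(-2173332))/1757663 = (340656 + 2173332)*(1/1757663) = 2513988*(1/1757663) = 2513988/1757663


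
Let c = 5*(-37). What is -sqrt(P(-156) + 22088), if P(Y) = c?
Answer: -7*sqrt(447) ≈ -148.00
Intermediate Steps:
c = -185
P(Y) = -185
-sqrt(P(-156) + 22088) = -sqrt(-185 + 22088) = -sqrt(21903) = -7*sqrt(447)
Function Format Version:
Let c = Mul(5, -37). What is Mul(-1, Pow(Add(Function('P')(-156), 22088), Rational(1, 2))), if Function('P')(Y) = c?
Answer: Mul(-7, Pow(447, Rational(1, 2))) ≈ -148.00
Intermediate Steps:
c = -185
Function('P')(Y) = -185
Mul(-1, Pow(Add(Function('P')(-156), 22088), Rational(1, 2))) = Mul(-1, Pow(Add(-185, 22088), Rational(1, 2))) = Mul(-1, Pow(21903, Rational(1, 2))) = Mul(-1, Mul(7, Pow(447, Rational(1, 2)))) = Mul(-7, Pow(447, Rational(1, 2)))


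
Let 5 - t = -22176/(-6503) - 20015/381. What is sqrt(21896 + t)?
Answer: 2*sqrt(687477264270306)/353949 ≈ 148.16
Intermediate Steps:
t = 19156672/353949 (t = 5 - (-22176/(-6503) - 20015/381) = 5 - (-22176*(-1/6503) - 20015*1/381) = 5 - (3168/929 - 20015/381) = 5 - 1*(-17386927/353949) = 5 + 17386927/353949 = 19156672/353949 ≈ 54.123)
sqrt(21896 + t) = sqrt(21896 + 19156672/353949) = sqrt(7769223976/353949) = 2*sqrt(687477264270306)/353949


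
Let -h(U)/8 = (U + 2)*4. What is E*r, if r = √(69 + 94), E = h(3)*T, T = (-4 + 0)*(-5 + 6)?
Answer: 640*√163 ≈ 8171.0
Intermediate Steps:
T = -4 (T = -4*1 = -4)
h(U) = -64 - 32*U (h(U) = -8*(U + 2)*4 = -8*(2 + U)*4 = -8*(8 + 4*U) = -64 - 32*U)
E = 640 (E = (-64 - 32*3)*(-4) = (-64 - 96)*(-4) = -160*(-4) = 640)
r = √163 ≈ 12.767
E*r = 640*√163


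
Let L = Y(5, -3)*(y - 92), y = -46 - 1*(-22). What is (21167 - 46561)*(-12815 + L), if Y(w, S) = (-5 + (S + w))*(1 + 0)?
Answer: 316586998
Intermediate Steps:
y = -24 (y = -46 + 22 = -24)
Y(w, S) = -5 + S + w (Y(w, S) = (-5 + S + w)*1 = -5 + S + w)
L = 348 (L = (-5 - 3 + 5)*(-24 - 92) = -3*(-116) = 348)
(21167 - 46561)*(-12815 + L) = (21167 - 46561)*(-12815 + 348) = -25394*(-12467) = 316586998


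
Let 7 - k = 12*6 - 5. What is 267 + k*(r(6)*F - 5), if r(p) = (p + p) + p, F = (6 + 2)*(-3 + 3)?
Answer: 567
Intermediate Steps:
F = 0 (F = 8*0 = 0)
k = -60 (k = 7 - (12*6 - 5) = 7 - (72 - 5) = 7 - 1*67 = 7 - 67 = -60)
r(p) = 3*p (r(p) = 2*p + p = 3*p)
267 + k*(r(6)*F - 5) = 267 - 60*((3*6)*0 - 5) = 267 - 60*(18*0 - 5) = 267 - 60*(0 - 5) = 267 - 60*(-5) = 267 + 300 = 567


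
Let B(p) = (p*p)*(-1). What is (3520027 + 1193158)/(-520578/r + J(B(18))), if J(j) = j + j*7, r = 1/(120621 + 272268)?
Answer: -4713185/204529372434 ≈ -2.3044e-5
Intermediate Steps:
r = 1/392889 ≈ 2.5452e-6
B(p) = -p² (B(p) = p²*(-1) = -p²)
J(j) = 8*j (J(j) = j + 7*j = 8*j)
(3520027 + 1193158)/(-520578/r + J(B(18))) = (3520027 + 1193158)/(-520578/1/392889 + 8*(-1*18²)) = 4713185/(-520578*392889 + 8*(-1*324)) = 4713185/(-204529369842 + 8*(-324)) = 4713185/(-204529369842 - 2592) = 4713185/(-204529372434) = 4713185*(-1/204529372434) = -4713185/204529372434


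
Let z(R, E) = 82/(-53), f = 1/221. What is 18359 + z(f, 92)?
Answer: 972945/53 ≈ 18357.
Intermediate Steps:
f = 1/221 ≈ 0.0045249
z(R, E) = -82/53 (z(R, E) = 82*(-1/53) = -82/53)
18359 + z(f, 92) = 18359 - 82/53 = 972945/53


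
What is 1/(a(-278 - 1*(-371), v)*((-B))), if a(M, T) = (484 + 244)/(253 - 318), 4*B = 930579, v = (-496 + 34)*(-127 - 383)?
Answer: 5/13028106 ≈ 3.8379e-7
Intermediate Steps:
v = 235620 (v = -462*(-510) = 235620)
B = 930579/4 (B = (1/4)*930579 = 930579/4 ≈ 2.3264e+5)
a(M, T) = -56/5 (a(M, T) = 728/(-65) = 728*(-1/65) = -56/5)
1/(a(-278 - 1*(-371), v)*((-B))) = 1/((-56/5)*((-1*930579/4))) = -5/(56*(-930579/4)) = -5/56*(-4/930579) = 5/13028106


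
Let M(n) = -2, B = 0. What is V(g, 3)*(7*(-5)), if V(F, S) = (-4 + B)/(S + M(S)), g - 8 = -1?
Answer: 140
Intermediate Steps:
g = 7 (g = 8 - 1 = 7)
V(F, S) = -4/(-2 + S) (V(F, S) = (-4 + 0)/(S - 2) = -4/(-2 + S))
V(g, 3)*(7*(-5)) = (-4/(-2 + 3))*(7*(-5)) = -4/1*(-35) = -4*1*(-35) = -4*(-35) = 140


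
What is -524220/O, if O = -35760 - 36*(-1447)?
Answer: -43685/1361 ≈ -32.098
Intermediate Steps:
O = 16332 (O = -35760 + 52092 = 16332)
-524220/O = -524220/16332 = -524220*1/16332 = -43685/1361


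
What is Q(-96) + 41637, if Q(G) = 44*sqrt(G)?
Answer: 41637 + 176*I*sqrt(6) ≈ 41637.0 + 431.11*I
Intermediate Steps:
Q(-96) + 41637 = 44*sqrt(-96) + 41637 = 44*(4*I*sqrt(6)) + 41637 = 176*I*sqrt(6) + 41637 = 41637 + 176*I*sqrt(6)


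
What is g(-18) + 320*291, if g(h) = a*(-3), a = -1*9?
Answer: 93147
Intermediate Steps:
a = -9
g(h) = 27 (g(h) = -9*(-3) = 27)
g(-18) + 320*291 = 27 + 320*291 = 27 + 93120 = 93147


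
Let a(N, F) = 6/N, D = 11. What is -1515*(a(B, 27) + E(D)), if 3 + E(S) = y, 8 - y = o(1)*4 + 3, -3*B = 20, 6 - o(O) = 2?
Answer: 45147/2 ≈ 22574.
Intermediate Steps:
o(O) = 4 (o(O) = 6 - 1*2 = 6 - 2 = 4)
B = -20/3 (B = -⅓*20 = -20/3 ≈ -6.6667)
y = -11 (y = 8 - (4*4 + 3) = 8 - (16 + 3) = 8 - 1*19 = 8 - 19 = -11)
E(S) = -14 (E(S) = -3 - 11 = -14)
-1515*(a(B, 27) + E(D)) = -1515*(6/(-20/3) - 14) = -1515*(6*(-3/20) - 14) = -1515*(-9/10 - 14) = -1515*(-149/10) = 45147/2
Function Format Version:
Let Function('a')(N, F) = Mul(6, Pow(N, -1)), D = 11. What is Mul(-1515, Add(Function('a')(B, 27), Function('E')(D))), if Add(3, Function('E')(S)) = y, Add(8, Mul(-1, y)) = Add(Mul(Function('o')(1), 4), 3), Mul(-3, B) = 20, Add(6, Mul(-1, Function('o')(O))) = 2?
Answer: Rational(45147, 2) ≈ 22574.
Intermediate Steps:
Function('o')(O) = 4 (Function('o')(O) = Add(6, Mul(-1, 2)) = Add(6, -2) = 4)
B = Rational(-20, 3) (B = Mul(Rational(-1, 3), 20) = Rational(-20, 3) ≈ -6.6667)
y = -11 (y = Add(8, Mul(-1, Add(Mul(4, 4), 3))) = Add(8, Mul(-1, Add(16, 3))) = Add(8, Mul(-1, 19)) = Add(8, -19) = -11)
Function('E')(S) = -14 (Function('E')(S) = Add(-3, -11) = -14)
Mul(-1515, Add(Function('a')(B, 27), Function('E')(D))) = Mul(-1515, Add(Mul(6, Pow(Rational(-20, 3), -1)), -14)) = Mul(-1515, Add(Mul(6, Rational(-3, 20)), -14)) = Mul(-1515, Add(Rational(-9, 10), -14)) = Mul(-1515, Rational(-149, 10)) = Rational(45147, 2)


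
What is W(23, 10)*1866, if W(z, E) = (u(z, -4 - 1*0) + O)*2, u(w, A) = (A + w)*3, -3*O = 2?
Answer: 210236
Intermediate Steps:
O = -⅔ (O = -⅓*2 = -⅔ ≈ -0.66667)
u(w, A) = 3*A + 3*w
W(z, E) = -76/3 + 6*z (W(z, E) = ((3*(-4 - 1*0) + 3*z) - ⅔)*2 = ((3*(-4 + 0) + 3*z) - ⅔)*2 = ((3*(-4) + 3*z) - ⅔)*2 = ((-12 + 3*z) - ⅔)*2 = (-38/3 + 3*z)*2 = -76/3 + 6*z)
W(23, 10)*1866 = (-76/3 + 6*23)*1866 = (-76/3 + 138)*1866 = (338/3)*1866 = 210236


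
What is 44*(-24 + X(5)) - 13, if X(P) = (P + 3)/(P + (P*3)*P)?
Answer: -5323/5 ≈ -1064.6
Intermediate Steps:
X(P) = (3 + P)/(P + 3*P²) (X(P) = (3 + P)/(P + (3*P)*P) = (3 + P)/(P + 3*P²))
44*(-24 + X(5)) - 13 = 44*(-24 + (3 + 5)/(5*(1 + 3*5))) - 13 = 44*(-24 + (⅕)*8/(1 + 15)) - 13 = 44*(-24 + (⅕)*8/16) - 13 = 44*(-24 + (⅕)*(1/16)*8) - 13 = 44*(-24 + ⅒) - 13 = 44*(-239/10) - 13 = -5258/5 - 13 = -5323/5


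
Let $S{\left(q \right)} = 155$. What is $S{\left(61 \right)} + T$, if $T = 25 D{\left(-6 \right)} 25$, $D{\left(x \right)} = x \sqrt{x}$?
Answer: $155 - 3750 i \sqrt{6} \approx 155.0 - 9185.6 i$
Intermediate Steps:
$D{\left(x \right)} = x^{\frac{3}{2}}$
$T = - 3750 i \sqrt{6}$ ($T = 25 \left(-6\right)^{\frac{3}{2}} \cdot 25 = 25 \left(- 6 i \sqrt{6}\right) 25 = - 150 i \sqrt{6} \cdot 25 = - 3750 i \sqrt{6} \approx - 9185.6 i$)
$S{\left(61 \right)} + T = 155 - 3750 i \sqrt{6}$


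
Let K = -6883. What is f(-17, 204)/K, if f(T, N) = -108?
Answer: 108/6883 ≈ 0.015691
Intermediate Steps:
f(-17, 204)/K = -108/(-6883) = -108*(-1/6883) = 108/6883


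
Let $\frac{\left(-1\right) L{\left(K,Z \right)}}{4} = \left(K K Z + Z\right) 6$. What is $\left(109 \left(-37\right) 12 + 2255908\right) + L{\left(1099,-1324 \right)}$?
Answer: $38381323864$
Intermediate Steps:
$L{\left(K,Z \right)} = - 24 Z - 24 Z K^{2}$ ($L{\left(K,Z \right)} = - 4 \left(K K Z + Z\right) 6 = - 4 \left(K^{2} Z + Z\right) 6 = - 4 \left(Z K^{2} + Z\right) 6 = - 4 \left(Z + Z K^{2}\right) 6 = - 4 \left(6 Z + 6 Z K^{2}\right) = - 24 Z - 24 Z K^{2}$)
$\left(109 \left(-37\right) 12 + 2255908\right) + L{\left(1099,-1324 \right)} = \left(109 \left(-37\right) 12 + 2255908\right) - - 31776 \left(1 + 1099^{2}\right) = \left(\left(-4033\right) 12 + 2255908\right) - - 31776 \left(1 + 1207801\right) = \left(-48396 + 2255908\right) - \left(-31776\right) 1207802 = 2207512 + 38379116352 = 38381323864$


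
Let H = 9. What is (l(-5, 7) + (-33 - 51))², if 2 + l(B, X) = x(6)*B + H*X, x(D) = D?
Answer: 2809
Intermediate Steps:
l(B, X) = -2 + 6*B + 9*X (l(B, X) = -2 + (6*B + 9*X) = -2 + 6*B + 9*X)
(l(-5, 7) + (-33 - 51))² = ((-2 + 6*(-5) + 9*7) + (-33 - 51))² = ((-2 - 30 + 63) - 84)² = (31 - 84)² = (-53)² = 2809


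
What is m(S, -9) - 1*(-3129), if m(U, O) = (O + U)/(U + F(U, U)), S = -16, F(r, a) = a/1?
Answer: 100153/32 ≈ 3129.8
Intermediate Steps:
F(r, a) = a (F(r, a) = a*1 = a)
m(U, O) = (O + U)/(2*U) (m(U, O) = (O + U)/(U + U) = (O + U)/((2*U)) = (O + U)*(1/(2*U)) = (O + U)/(2*U))
m(S, -9) - 1*(-3129) = (1/2)*(-9 - 16)/(-16) - 1*(-3129) = (1/2)*(-1/16)*(-25) + 3129 = 25/32 + 3129 = 100153/32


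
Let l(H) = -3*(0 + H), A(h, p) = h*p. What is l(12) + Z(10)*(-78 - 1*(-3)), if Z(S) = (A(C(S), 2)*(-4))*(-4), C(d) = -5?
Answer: 11964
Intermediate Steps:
l(H) = -3*H
Z(S) = -160 (Z(S) = (-5*2*(-4))*(-4) = -10*(-4)*(-4) = 40*(-4) = -160)
l(12) + Z(10)*(-78 - 1*(-3)) = -3*12 - 160*(-78 - 1*(-3)) = -36 - 160*(-78 + 3) = -36 - 160*(-75) = -36 + 12000 = 11964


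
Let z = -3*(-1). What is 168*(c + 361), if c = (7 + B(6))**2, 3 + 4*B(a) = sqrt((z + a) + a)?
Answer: 67368 + 525*sqrt(15) ≈ 69401.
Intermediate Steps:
z = 3
B(a) = -3/4 + sqrt(3 + 2*a)/4 (B(a) = -3/4 + sqrt((3 + a) + a)/4 = -3/4 + sqrt(3 + 2*a)/4)
c = (25/4 + sqrt(15)/4)**2 (c = (7 + (-3/4 + sqrt(3 + 2*6)/4))**2 = (7 + (-3/4 + sqrt(3 + 12)/4))**2 = (7 + (-3/4 + sqrt(15)/4))**2 = (25/4 + sqrt(15)/4)**2 ≈ 52.103)
168*(c + 361) = 168*((25 + sqrt(15))**2/16 + 361) = 168*(361 + (25 + sqrt(15))**2/16) = 60648 + 21*(25 + sqrt(15))**2/2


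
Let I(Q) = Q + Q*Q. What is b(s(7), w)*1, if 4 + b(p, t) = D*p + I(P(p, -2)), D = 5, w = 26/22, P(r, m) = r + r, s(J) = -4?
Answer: 32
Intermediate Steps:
P(r, m) = 2*r
w = 13/11 (w = 26*(1/22) = 13/11 ≈ 1.1818)
I(Q) = Q + Q²
b(p, t) = -4 + 5*p + 2*p*(1 + 2*p) (b(p, t) = -4 + (5*p + (2*p)*(1 + 2*p)) = -4 + (5*p + 2*p*(1 + 2*p)) = -4 + 5*p + 2*p*(1 + 2*p))
b(s(7), w)*1 = (-4 + 4*(-4)² + 7*(-4))*1 = (-4 + 4*16 - 28)*1 = (-4 + 64 - 28)*1 = 32*1 = 32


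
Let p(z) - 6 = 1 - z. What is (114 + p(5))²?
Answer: 13456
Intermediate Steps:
p(z) = 7 - z (p(z) = 6 + (1 - z) = 7 - z)
(114 + p(5))² = (114 + (7 - 1*5))² = (114 + (7 - 5))² = (114 + 2)² = 116² = 13456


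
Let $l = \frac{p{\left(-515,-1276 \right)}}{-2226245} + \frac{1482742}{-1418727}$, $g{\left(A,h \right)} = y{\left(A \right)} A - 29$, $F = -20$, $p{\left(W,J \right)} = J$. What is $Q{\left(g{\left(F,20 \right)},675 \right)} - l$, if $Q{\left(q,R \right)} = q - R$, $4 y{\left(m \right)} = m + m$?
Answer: $- \frac{1588551543949822}{3158433890115} \approx -502.96$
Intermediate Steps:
$y{\left(m \right)} = \frac{m}{2}$ ($y{\left(m \right)} = \frac{m + m}{4} = \frac{2 m}{4} = \frac{m}{2}$)
$g{\left(A,h \right)} = -29 + \frac{A^{2}}{2}$ ($g{\left(A,h \right)} = \frac{A}{2} A - 29 = \frac{A^{2}}{2} - 29 = -29 + \frac{A^{2}}{2}$)
$l = - \frac{3299136668138}{3158433890115}$ ($l = - \frac{1276}{-2226245} + \frac{1482742}{-1418727} = \left(-1276\right) \left(- \frac{1}{2226245}\right) + 1482742 \left(- \frac{1}{1418727}\right) = \frac{1276}{2226245} - \frac{1482742}{1418727} = - \frac{3299136668138}{3158433890115} \approx -1.0445$)
$Q{\left(g{\left(F,20 \right)},675 \right)} - l = \left(\left(-29 + \frac{\left(-20\right)^{2}}{2}\right) - 675\right) - - \frac{3299136668138}{3158433890115} = \left(\left(-29 + \frac{1}{2} \cdot 400\right) - 675\right) + \frac{3299136668138}{3158433890115} = \left(\left(-29 + 200\right) - 675\right) + \frac{3299136668138}{3158433890115} = \left(171 - 675\right) + \frac{3299136668138}{3158433890115} = -504 + \frac{3299136668138}{3158433890115} = - \frac{1588551543949822}{3158433890115}$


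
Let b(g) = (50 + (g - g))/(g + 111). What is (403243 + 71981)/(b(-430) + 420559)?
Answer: 151596456/134158271 ≈ 1.1300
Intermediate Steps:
b(g) = 50/(111 + g) (b(g) = (50 + 0)/(111 + g) = 50/(111 + g))
(403243 + 71981)/(b(-430) + 420559) = (403243 + 71981)/(50/(111 - 430) + 420559) = 475224/(50/(-319) + 420559) = 475224/(50*(-1/319) + 420559) = 475224/(-50/319 + 420559) = 475224/(134158271/319) = 475224*(319/134158271) = 151596456/134158271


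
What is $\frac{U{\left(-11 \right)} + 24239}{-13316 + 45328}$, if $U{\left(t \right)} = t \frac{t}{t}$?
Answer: $\frac{6057}{8003} \approx 0.75684$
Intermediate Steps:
$U{\left(t \right)} = t$ ($U{\left(t \right)} = t 1 = t$)
$\frac{U{\left(-11 \right)} + 24239}{-13316 + 45328} = \frac{-11 + 24239}{-13316 + 45328} = \frac{24228}{32012} = 24228 \cdot \frac{1}{32012} = \frac{6057}{8003}$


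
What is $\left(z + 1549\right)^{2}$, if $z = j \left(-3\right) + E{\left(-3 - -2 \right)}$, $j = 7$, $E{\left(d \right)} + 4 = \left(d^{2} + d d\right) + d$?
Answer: $2325625$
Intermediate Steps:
$E{\left(d \right)} = -4 + d + 2 d^{2}$ ($E{\left(d \right)} = -4 + \left(\left(d^{2} + d d\right) + d\right) = -4 + \left(\left(d^{2} + d^{2}\right) + d\right) = -4 + \left(2 d^{2} + d\right) = -4 + \left(d + 2 d^{2}\right) = -4 + d + 2 d^{2}$)
$z = -24$ ($z = 7 \left(-3\right) - \left(5 - 2 \left(-3 - -2\right)^{2}\right) = -21 + \left(-4 + \left(-3 + 2\right) + 2 \left(-3 + 2\right)^{2}\right) = -21 - \left(5 - 2\right) = -21 - 3 = -24$)
$\left(z + 1549\right)^{2} = \left(-24 + 1549\right)^{2} = 1525^{2} = 2325625$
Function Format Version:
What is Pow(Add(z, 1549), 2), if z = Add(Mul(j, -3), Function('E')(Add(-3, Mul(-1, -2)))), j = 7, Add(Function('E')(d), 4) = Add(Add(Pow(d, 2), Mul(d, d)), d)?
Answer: 2325625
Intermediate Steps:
Function('E')(d) = Add(-4, d, Mul(2, Pow(d, 2))) (Function('E')(d) = Add(-4, Add(Add(Pow(d, 2), Mul(d, d)), d)) = Add(-4, Add(Add(Pow(d, 2), Pow(d, 2)), d)) = Add(-4, Add(Mul(2, Pow(d, 2)), d)) = Add(-4, Add(d, Mul(2, Pow(d, 2)))) = Add(-4, d, Mul(2, Pow(d, 2))))
z = -24 (z = Add(Mul(7, -3), Add(-4, Add(-3, Mul(-1, -2)), Mul(2, Pow(Add(-3, Mul(-1, -2)), 2)))) = Add(-21, Add(-4, Add(-3, 2), Mul(2, Pow(Add(-3, 2), 2)))) = Add(-21, Add(-4, -1, Mul(2, Pow(-1, 2)))) = Add(-21, Add(-4, -1, Mul(2, 1))) = Add(-21, Add(-4, -1, 2)) = Add(-21, -3) = -24)
Pow(Add(z, 1549), 2) = Pow(Add(-24, 1549), 2) = Pow(1525, 2) = 2325625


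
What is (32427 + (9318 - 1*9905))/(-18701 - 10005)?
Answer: -15920/14353 ≈ -1.1092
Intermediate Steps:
(32427 + (9318 - 1*9905))/(-18701 - 10005) = (32427 + (9318 - 9905))/(-28706) = (32427 - 587)*(-1/28706) = 31840*(-1/28706) = -15920/14353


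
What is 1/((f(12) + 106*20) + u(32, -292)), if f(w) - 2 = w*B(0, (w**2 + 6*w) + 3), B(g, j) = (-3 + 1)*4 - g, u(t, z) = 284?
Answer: 1/2310 ≈ 0.00043290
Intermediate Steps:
B(g, j) = -8 - g (B(g, j) = -2*4 - g = -8 - g)
f(w) = 2 - 8*w (f(w) = 2 + w*(-8 - 1*0) = 2 + w*(-8 + 0) = 2 + w*(-8) = 2 - 8*w)
1/((f(12) + 106*20) + u(32, -292)) = 1/(((2 - 8*12) + 106*20) + 284) = 1/(((2 - 96) + 2120) + 284) = 1/((-94 + 2120) + 284) = 1/(2026 + 284) = 1/2310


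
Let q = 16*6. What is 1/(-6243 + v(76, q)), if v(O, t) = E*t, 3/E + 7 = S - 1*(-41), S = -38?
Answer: -1/6315 ≈ -0.00015835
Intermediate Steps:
q = 96
E = -¾ (E = 3/(-7 + (-38 - 1*(-41))) = 3/(-7 + (-38 + 41)) = 3/(-7 + 3) = 3/(-4) = 3*(-¼) = -¾ ≈ -0.75000)
v(O, t) = -3*t/4
1/(-6243 + v(76, q)) = 1/(-6243 - ¾*96) = 1/(-6243 - 72) = 1/(-6315) = -1/6315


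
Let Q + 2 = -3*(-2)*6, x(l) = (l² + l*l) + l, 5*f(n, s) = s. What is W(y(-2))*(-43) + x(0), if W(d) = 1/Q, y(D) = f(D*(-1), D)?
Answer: -43/34 ≈ -1.2647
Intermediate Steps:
f(n, s) = s/5
y(D) = D/5
x(l) = l + 2*l² (x(l) = (l² + l²) + l = 2*l² + l = l + 2*l²)
Q = 34 (Q = -2 - 3*(-2)*6 = -2 + 6*6 = -2 + 36 = 34)
W(d) = 1/34
W(y(-2))*(-43) + x(0) = (1/34)*(-43) + 0*(1 + 2*0) = -43/34 + 0*(1 + 0) = -43/34 + 0*1 = -43/34 + 0 = -43/34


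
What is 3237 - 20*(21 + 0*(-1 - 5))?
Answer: 2817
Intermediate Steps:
3237 - 20*(21 + 0*(-1 - 5)) = 3237 - 20*(21 + 0*(-6)) = 3237 - 20*(21 + 0) = 3237 - 20*21 = 3237 - 420 = 2817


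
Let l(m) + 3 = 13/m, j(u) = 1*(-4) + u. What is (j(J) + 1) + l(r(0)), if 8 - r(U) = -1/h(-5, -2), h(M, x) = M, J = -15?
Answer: -58/3 ≈ -19.333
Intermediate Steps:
r(U) = 39/5 (r(U) = 8 - (-1)/(-5) = 8 - (-1)*(-1)/5 = 8 - 1*⅕ = 8 - ⅕ = 39/5)
j(u) = -4 + u
l(m) = -3 + 13/m
(j(J) + 1) + l(r(0)) = ((-4 - 15) + 1) + (-3 + 13/(39/5)) = (-19 + 1) + (-3 + 13*(5/39)) = -18 + (-3 + 5/3) = -18 - 4/3 = -58/3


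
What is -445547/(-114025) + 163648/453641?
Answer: 220778349827/51726415025 ≈ 4.2682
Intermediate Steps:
-445547/(-114025) + 163648/453641 = -445547*(-1/114025) + 163648*(1/453641) = 445547/114025 + 163648/453641 = 220778349827/51726415025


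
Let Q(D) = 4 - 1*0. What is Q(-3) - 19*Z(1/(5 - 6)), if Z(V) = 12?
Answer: -224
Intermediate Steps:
Q(D) = 4 (Q(D) = 4 + 0 = 4)
Q(-3) - 19*Z(1/(5 - 6)) = 4 - 19*12 = 4 - 228 = -224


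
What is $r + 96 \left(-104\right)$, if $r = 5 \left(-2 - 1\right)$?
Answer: $-9999$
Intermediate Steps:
$r = -15$ ($r = 5 \left(-3\right) = -15$)
$r + 96 \left(-104\right) = -15 + 96 \left(-104\right) = -15 - 9984 = -9999$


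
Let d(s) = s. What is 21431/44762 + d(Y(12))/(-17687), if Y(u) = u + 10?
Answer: 378065333/791705494 ≈ 0.47753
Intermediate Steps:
Y(u) = 10 + u
21431/44762 + d(Y(12))/(-17687) = 21431/44762 + (10 + 12)/(-17687) = 21431*(1/44762) + 22*(-1/17687) = 21431/44762 - 22/17687 = 378065333/791705494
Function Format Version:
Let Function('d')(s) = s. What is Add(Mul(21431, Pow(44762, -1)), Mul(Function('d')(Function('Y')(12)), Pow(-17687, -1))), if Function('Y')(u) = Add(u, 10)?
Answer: Rational(378065333, 791705494) ≈ 0.47753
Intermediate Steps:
Function('Y')(u) = Add(10, u)
Add(Mul(21431, Pow(44762, -1)), Mul(Function('d')(Function('Y')(12)), Pow(-17687, -1))) = Add(Mul(21431, Pow(44762, -1)), Mul(Add(10, 12), Pow(-17687, -1))) = Add(Mul(21431, Rational(1, 44762)), Mul(22, Rational(-1, 17687))) = Add(Rational(21431, 44762), Rational(-22, 17687)) = Rational(378065333, 791705494)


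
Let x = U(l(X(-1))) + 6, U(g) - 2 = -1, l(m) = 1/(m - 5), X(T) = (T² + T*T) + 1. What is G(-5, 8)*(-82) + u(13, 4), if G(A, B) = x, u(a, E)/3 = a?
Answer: -535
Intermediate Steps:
u(a, E) = 3*a
X(T) = 1 + 2*T² (X(T) = (T² + T²) + 1 = 2*T² + 1 = 1 + 2*T²)
l(m) = 1/(-5 + m)
U(g) = 1 (U(g) = 2 - 1 = 1)
x = 7 (x = 1 + 6 = 7)
G(A, B) = 7
G(-5, 8)*(-82) + u(13, 4) = 7*(-82) + 3*13 = -574 + 39 = -535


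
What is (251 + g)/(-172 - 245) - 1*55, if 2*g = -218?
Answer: -23077/417 ≈ -55.341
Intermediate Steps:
g = -109 (g = (½)*(-218) = -109)
(251 + g)/(-172 - 245) - 1*55 = (251 - 109)/(-172 - 245) - 1*55 = 142/(-417) - 55 = 142*(-1/417) - 55 = -142/417 - 55 = -23077/417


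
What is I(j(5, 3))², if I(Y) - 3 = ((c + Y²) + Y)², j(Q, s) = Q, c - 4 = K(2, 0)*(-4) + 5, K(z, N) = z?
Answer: 929296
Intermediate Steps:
c = 1 (c = 4 + (2*(-4) + 5) = 4 + (-8 + 5) = 4 - 3 = 1)
I(Y) = 3 + (1 + Y + Y²)² (I(Y) = 3 + ((1 + Y²) + Y)² = 3 + (1 + Y + Y²)²)
I(j(5, 3))² = (3 + (1 + 5 + 5²)²)² = (3 + (1 + 5 + 25)²)² = (3 + 31²)² = (3 + 961)² = 964² = 929296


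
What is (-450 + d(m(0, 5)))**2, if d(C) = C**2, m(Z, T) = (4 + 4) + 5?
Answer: 78961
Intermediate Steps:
m(Z, T) = 13 (m(Z, T) = 8 + 5 = 13)
(-450 + d(m(0, 5)))**2 = (-450 + 13**2)**2 = (-450 + 169)**2 = (-281)**2 = 78961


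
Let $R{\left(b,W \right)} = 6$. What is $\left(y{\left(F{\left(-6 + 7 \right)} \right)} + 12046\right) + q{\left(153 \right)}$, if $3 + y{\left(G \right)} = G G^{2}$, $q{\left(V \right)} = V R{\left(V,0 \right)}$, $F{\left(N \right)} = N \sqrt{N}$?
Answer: $12962$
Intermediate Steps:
$F{\left(N \right)} = N^{\frac{3}{2}}$
$q{\left(V \right)} = 6 V$ ($q{\left(V \right)} = V 6 = 6 V$)
$y{\left(G \right)} = -3 + G^{3}$ ($y{\left(G \right)} = -3 + G G^{2} = -3 + G^{3}$)
$\left(y{\left(F{\left(-6 + 7 \right)} \right)} + 12046\right) + q{\left(153 \right)} = \left(\left(-3 + \left(\left(-6 + 7\right)^{\frac{3}{2}}\right)^{3}\right) + 12046\right) + 6 \cdot 153 = \left(\left(-3 + \left(1^{\frac{3}{2}}\right)^{3}\right) + 12046\right) + 918 = \left(\left(-3 + 1^{3}\right) + 12046\right) + 918 = \left(\left(-3 + 1\right) + 12046\right) + 918 = \left(-2 + 12046\right) + 918 = 12044 + 918 = 12962$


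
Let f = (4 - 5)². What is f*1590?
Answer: 1590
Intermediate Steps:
f = 1 (f = (-1)² = 1)
f*1590 = 1*1590 = 1590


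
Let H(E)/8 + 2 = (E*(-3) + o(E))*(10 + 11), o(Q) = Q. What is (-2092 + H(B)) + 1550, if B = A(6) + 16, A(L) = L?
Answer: -7950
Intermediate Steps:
B = 22 (B = 6 + 16 = 22)
H(E) = -16 - 336*E (H(E) = -16 + 8*((E*(-3) + E)*(10 + 11)) = -16 + 8*((-3*E + E)*21) = -16 + 8*(-2*E*21) = -16 + 8*(-42*E) = -16 - 336*E)
(-2092 + H(B)) + 1550 = (-2092 + (-16 - 336*22)) + 1550 = (-2092 + (-16 - 7392)) + 1550 = (-2092 - 7408) + 1550 = -9500 + 1550 = -7950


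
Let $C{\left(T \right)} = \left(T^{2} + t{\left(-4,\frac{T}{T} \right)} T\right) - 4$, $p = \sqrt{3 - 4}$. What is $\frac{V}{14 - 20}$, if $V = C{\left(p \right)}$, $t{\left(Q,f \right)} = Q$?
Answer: $\frac{5}{6} + \frac{2 i}{3} \approx 0.83333 + 0.66667 i$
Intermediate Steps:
$p = i$ ($p = \sqrt{-1} = i \approx 1.0 i$)
$C{\left(T \right)} = -4 + T^{2} - 4 T$ ($C{\left(T \right)} = \left(T^{2} - 4 T\right) - 4 = -4 + T^{2} - 4 T$)
$V = -5 - 4 i$ ($V = -4 + i^{2} - 4 i = -4 - 1 - 4 i = -5 - 4 i \approx -5.0 - 4.0 i$)
$\frac{V}{14 - 20} = \frac{-5 - 4 i}{14 - 20} = \frac{-5 - 4 i}{-6} = - \frac{-5 - 4 i}{6} = \frac{5}{6} + \frac{2 i}{3}$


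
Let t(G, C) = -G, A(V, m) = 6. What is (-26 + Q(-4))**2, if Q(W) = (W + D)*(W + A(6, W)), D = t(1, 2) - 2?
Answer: 1600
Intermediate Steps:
D = -3 (D = -1*1 - 2 = -1 - 2 = -3)
Q(W) = (-3 + W)*(6 + W) (Q(W) = (W - 3)*(W + 6) = (-3 + W)*(6 + W))
(-26 + Q(-4))**2 = (-26 + (-18 + (-4)**2 + 3*(-4)))**2 = (-26 + (-18 + 16 - 12))**2 = (-26 - 14)**2 = (-40)**2 = 1600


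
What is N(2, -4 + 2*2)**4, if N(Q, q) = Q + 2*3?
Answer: 4096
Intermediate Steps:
N(Q, q) = 6 + Q (N(Q, q) = Q + 6 = 6 + Q)
N(2, -4 + 2*2)**4 = (6 + 2)**4 = 8**4 = 4096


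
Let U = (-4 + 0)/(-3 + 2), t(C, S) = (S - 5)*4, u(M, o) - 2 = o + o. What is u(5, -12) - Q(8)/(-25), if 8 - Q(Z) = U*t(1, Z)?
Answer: -118/5 ≈ -23.600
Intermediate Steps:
u(M, o) = 2 + 2*o (u(M, o) = 2 + (o + o) = 2 + 2*o)
t(C, S) = -20 + 4*S (t(C, S) = (-5 + S)*4 = -20 + 4*S)
U = 4 (U = -4/(-1) = -4*(-1) = 4)
Q(Z) = 88 - 16*Z (Q(Z) = 8 - 4*(-20 + 4*Z) = 8 - (-80 + 16*Z) = 8 + (80 - 16*Z) = 88 - 16*Z)
u(5, -12) - Q(8)/(-25) = (2 + 2*(-12)) - (88 - 16*8)/(-25) = (2 - 24) - (88 - 128)*(-1)/25 = -22 - (-40)*(-1)/25 = -22 - 1*8/5 = -22 - 8/5 = -118/5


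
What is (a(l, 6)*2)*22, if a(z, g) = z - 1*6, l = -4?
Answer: -440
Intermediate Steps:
a(z, g) = -6 + z (a(z, g) = z - 6 = -6 + z)
(a(l, 6)*2)*22 = ((-6 - 4)*2)*22 = -10*2*22 = -20*22 = -440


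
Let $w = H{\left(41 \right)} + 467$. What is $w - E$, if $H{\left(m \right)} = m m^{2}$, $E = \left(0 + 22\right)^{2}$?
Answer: $68904$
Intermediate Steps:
$E = 484$ ($E = 22^{2} = 484$)
$H{\left(m \right)} = m^{3}$
$w = 69388$ ($w = 41^{3} + 467 = 68921 + 467 = 69388$)
$w - E = 69388 - 484 = 68904$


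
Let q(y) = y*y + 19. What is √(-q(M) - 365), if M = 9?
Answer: I*√465 ≈ 21.564*I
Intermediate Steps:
q(y) = 19 + y² (q(y) = y² + 19 = 19 + y²)
√(-q(M) - 365) = √(-(19 + 9²) - 365) = √(-(19 + 81) - 365) = √(-1*100 - 365) = √(-100 - 365) = √(-465) = I*√465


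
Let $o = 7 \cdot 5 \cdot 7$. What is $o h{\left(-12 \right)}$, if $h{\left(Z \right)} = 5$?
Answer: $1225$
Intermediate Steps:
$o = 245$ ($o = 35 \cdot 7 = 245$)
$o h{\left(-12 \right)} = 245 \cdot 5 = 1225$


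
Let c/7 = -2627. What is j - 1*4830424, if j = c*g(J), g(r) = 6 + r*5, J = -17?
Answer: -3377693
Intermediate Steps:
c = -18389 (c = 7*(-2627) = -18389)
g(r) = 6 + 5*r
j = 1452731 (j = -18389*(6 + 5*(-17)) = -18389*(6 - 85) = -18389*(-79) = 1452731)
j - 1*4830424 = 1452731 - 1*4830424 = 1452731 - 4830424 = -3377693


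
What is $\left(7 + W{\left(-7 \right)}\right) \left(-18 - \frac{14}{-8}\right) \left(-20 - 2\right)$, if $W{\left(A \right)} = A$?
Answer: $0$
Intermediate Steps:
$\left(7 + W{\left(-7 \right)}\right) \left(-18 - \frac{14}{-8}\right) \left(-20 - 2\right) = \left(7 - 7\right) \left(-18 - \frac{14}{-8}\right) \left(-20 - 2\right) = 0 \left(-18 - - \frac{7}{4}\right) \left(-22\right) = 0 \left(-18 + \frac{7}{4}\right) \left(-22\right) = 0 \left(\left(- \frac{65}{4}\right) \left(-22\right)\right) = 0 \cdot \frac{715}{2} = 0$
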